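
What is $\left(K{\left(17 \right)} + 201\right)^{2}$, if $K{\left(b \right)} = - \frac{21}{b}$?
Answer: $\frac{11532816}{289} \approx 39906.0$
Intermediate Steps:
$\left(K{\left(17 \right)} + 201\right)^{2} = \left(- \frac{21}{17} + 201\right)^{2} = \left(\frac{3396}{17}\right)^{2} = \frac{11532816}{289}$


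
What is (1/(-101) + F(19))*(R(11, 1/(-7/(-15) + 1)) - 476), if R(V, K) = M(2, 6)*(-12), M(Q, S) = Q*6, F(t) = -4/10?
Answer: 25668/101 ≈ 254.14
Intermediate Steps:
F(t) = -⅖ (F(t) = -4*⅒ = -⅖)
M(Q, S) = 6*Q
R(V, K) = -144 (R(V, K) = (6*2)*(-12) = 12*(-12) = -144)
(1/(-101) + F(19))*(R(11, 1/(-7/(-15) + 1)) - 476) = (1/(-101) - ⅖)*(-144 - 476) = (-1/101 - ⅖)*(-620) = -207/505*(-620) = 25668/101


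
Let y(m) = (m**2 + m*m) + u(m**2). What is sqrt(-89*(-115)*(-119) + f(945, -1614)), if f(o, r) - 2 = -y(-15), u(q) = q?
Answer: I*sqrt(1218638) ≈ 1103.9*I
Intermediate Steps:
y(m) = 3*m**2 (y(m) = (m**2 + m*m) + m**2 = (m**2 + m**2) + m**2 = 2*m**2 + m**2 = 3*m**2)
f(o, r) = -673 (f(o, r) = 2 - 3*(-15)**2 = 2 - 3*225 = 2 - 1*675 = 2 - 675 = -673)
sqrt(-89*(-115)*(-119) + f(945, -1614)) = sqrt(-89*(-115)*(-119) - 673) = sqrt(10235*(-119) - 673) = sqrt(-1217965 - 673) = sqrt(-1218638) = I*sqrt(1218638)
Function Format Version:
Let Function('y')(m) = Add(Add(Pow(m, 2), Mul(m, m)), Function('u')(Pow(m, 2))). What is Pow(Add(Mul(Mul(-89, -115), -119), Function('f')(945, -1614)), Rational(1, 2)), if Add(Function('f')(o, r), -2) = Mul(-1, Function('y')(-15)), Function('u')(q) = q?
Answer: Mul(I, Pow(1218638, Rational(1, 2))) ≈ Mul(1103.9, I)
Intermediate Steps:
Function('y')(m) = Mul(3, Pow(m, 2)) (Function('y')(m) = Add(Add(Pow(m, 2), Mul(m, m)), Pow(m, 2)) = Add(Add(Pow(m, 2), Pow(m, 2)), Pow(m, 2)) = Add(Mul(2, Pow(m, 2)), Pow(m, 2)) = Mul(3, Pow(m, 2)))
Function('f')(o, r) = -673 (Function('f')(o, r) = Add(2, Mul(-1, Mul(3, Pow(-15, 2)))) = Add(2, Mul(-1, Mul(3, 225))) = Add(2, Mul(-1, 675)) = Add(2, -675) = -673)
Pow(Add(Mul(Mul(-89, -115), -119), Function('f')(945, -1614)), Rational(1, 2)) = Pow(Add(Mul(Mul(-89, -115), -119), -673), Rational(1, 2)) = Pow(Add(Mul(10235, -119), -673), Rational(1, 2)) = Pow(Add(-1217965, -673), Rational(1, 2)) = Pow(-1218638, Rational(1, 2)) = Mul(I, Pow(1218638, Rational(1, 2)))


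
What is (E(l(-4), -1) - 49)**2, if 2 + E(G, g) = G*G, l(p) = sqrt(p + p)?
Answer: 3481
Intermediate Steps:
l(p) = sqrt(2)*sqrt(p) (l(p) = sqrt(2*p) = sqrt(2)*sqrt(p))
E(G, g) = -2 + G**2 (E(G, g) = -2 + G*G = -2 + G**2)
(E(l(-4), -1) - 49)**2 = ((-2 + (sqrt(2)*sqrt(-4))**2) - 49)**2 = ((-2 + (sqrt(2)*(2*I))**2) - 49)**2 = ((-2 + (2*I*sqrt(2))**2) - 49)**2 = ((-2 - 8) - 49)**2 = (-10 - 49)**2 = (-59)**2 = 3481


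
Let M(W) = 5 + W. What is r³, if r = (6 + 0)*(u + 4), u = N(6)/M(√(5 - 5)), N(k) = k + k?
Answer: 7077888/125 ≈ 56623.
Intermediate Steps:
N(k) = 2*k
u = 12/5 (u = (2*6)/(5 + √(5 - 5)) = 12/(5 + √0) = 12/(5 + 0) = 12/5 ≈ 2.4000)
r = 192/5 (r = (6 + 0)*(12/5 + 4) = 6*(32/5) = 192/5 ≈ 38.400)
r³ = (192/5)³ = 7077888/125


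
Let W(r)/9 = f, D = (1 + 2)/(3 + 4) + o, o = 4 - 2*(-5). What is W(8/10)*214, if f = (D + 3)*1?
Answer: 234972/7 ≈ 33567.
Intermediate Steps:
o = 14 (o = 4 + 10 = 14)
D = 101/7 (D = (1 + 2)/(3 + 4) + 14 = 3/7 + 14 = 101/7 ≈ 14.429)
f = 122/7 (f = (101/7 + 3)*1 = (122/7)*1 = 122/7 ≈ 17.429)
W(r) = 1098/7 (W(r) = 9*(122/7) = 1098/7)
W(8/10)*214 = (1098/7)*214 = 234972/7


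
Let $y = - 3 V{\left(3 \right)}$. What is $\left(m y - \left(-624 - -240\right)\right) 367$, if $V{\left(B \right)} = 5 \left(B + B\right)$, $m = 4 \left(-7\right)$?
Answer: $1065768$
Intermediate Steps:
$m = -28$
$V{\left(B \right)} = 10 B$ ($V{\left(B \right)} = 5 \cdot 2 B = 10 B$)
$y = -90$ ($y = - 3 \cdot 10 \cdot 3 = \left(-3\right) 30 = -90$)
$\left(m y - \left(-624 - -240\right)\right) 367 = \left(\left(-28\right) \left(-90\right) - \left(-624 - -240\right)\right) 367 = \left(2520 - \left(-624 + 240\right)\right) 367 = \left(2520 - -384\right) 367 = \left(2520 + 384\right) 367 = 2904 \cdot 367 = 1065768$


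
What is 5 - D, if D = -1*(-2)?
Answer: 3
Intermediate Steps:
D = 2
5 - D = 5 - 1*2 = 5 - 2 = 3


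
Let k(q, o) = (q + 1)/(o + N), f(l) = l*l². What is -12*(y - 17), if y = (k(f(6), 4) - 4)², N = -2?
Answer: -130839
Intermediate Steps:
f(l) = l³
k(q, o) = (1 + q)/(-2 + o) (k(q, o) = (q + 1)/(o - 2) = (1 + q)/(-2 + o))
y = 43681/4 (y = ((1 + 6³)/(-2 + 4) - 4)² = ((1 + 216)/2 - 4)² = ((½)*217 - 4)² = (217/2 - 4)² = (209/2)² = 43681/4 ≈ 10920.)
-12*(y - 17) = -12*(43681/4 - 17) = -12*43613/4 = -130839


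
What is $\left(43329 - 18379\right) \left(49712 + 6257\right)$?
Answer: $1396426550$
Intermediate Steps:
$\left(43329 - 18379\right) \left(49712 + 6257\right) = \left(43329 - 18379\right) 55969 = 24950 \cdot 55969 = 1396426550$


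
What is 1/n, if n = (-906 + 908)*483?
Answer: 1/966 ≈ 0.0010352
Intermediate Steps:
n = 966 (n = 2*483 = 966)
1/n = 1/966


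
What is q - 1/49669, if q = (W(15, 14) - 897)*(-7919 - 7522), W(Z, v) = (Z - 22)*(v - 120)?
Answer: 118875549494/49669 ≈ 2.3934e+6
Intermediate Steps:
W(Z, v) = (-120 + v)*(-22 + Z) (W(Z, v) = (-22 + Z)*(-120 + v) = (-120 + v)*(-22 + Z))
q = 2393355 (q = ((2640 - 120*15 - 22*14 + 15*14) - 897)*(-7919 - 7522) = ((2640 - 1800 - 308 + 210) - 897)*(-15441) = (742 - 897)*(-15441) = -155*(-15441) = 2393355)
q - 1/49669 = 2393355 - 1/49669 = 118875549494/49669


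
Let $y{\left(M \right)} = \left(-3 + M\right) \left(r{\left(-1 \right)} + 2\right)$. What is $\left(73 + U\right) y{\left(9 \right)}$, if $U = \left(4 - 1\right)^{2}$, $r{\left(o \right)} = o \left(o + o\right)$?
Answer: $1968$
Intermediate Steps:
$r{\left(o \right)} = 2 o^{2}$ ($r{\left(o \right)} = o 2 o = 2 o^{2}$)
$U = 9$ ($U = 3^{2} = 9$)
$y{\left(M \right)} = -12 + 4 M$ ($y{\left(M \right)} = \left(-3 + M\right) \left(2 \left(-1\right)^{2} + 2\right) = \left(-3 + M\right) \left(2 \cdot 1 + 2\right) = \left(-3 + M\right) \left(2 + 2\right) = \left(-3 + M\right) 4 = -12 + 4 M$)
$\left(73 + U\right) y{\left(9 \right)} = \left(73 + 9\right) \left(-12 + 4 \cdot 9\right) = 82 \left(-12 + 36\right) = 82 \cdot 24 = 1968$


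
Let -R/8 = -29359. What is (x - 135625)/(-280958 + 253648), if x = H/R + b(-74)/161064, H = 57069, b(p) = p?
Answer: 37725047276317/7596482089680 ≈ 4.9661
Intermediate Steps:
R = 234872 (R = -8*(-29359) = 234872)
x = 67458683/278157528 (x = 57069/234872 - 74/161064 = 57069*(1/234872) - 74*1/161064 = 3357/13816 - 37/80532 = 67458683/278157528 ≈ 0.24252)
(x - 135625)/(-280958 + 253648) = (67458683/278157528 - 135625)/(-280958 + 253648) = -37725047276317/278157528/(-27310) = -37725047276317/278157528*(-1/27310) = 37725047276317/7596482089680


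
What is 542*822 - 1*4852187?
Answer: -4406663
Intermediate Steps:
542*822 - 1*4852187 = 445524 - 4852187 = -4406663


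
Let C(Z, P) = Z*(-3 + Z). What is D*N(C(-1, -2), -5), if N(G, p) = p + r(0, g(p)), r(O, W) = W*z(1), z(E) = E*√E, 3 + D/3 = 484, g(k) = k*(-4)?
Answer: 21645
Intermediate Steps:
g(k) = -4*k
D = 1443 (D = -9 + 3*484 = -9 + 1452 = 1443)
z(E) = E^(3/2)
r(O, W) = W (r(O, W) = W*1^(3/2) = W*1 = W)
N(G, p) = -3*p (N(G, p) = p - 4*p = -3*p)
D*N(C(-1, -2), -5) = 1443*(-3*(-5)) = 1443*15 = 21645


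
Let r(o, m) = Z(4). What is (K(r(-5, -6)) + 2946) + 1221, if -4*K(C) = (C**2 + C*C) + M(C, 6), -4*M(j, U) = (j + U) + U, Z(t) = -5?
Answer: 66479/16 ≈ 4154.9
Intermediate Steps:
r(o, m) = -5
M(j, U) = -U/2 - j/4 (M(j, U) = -((j + U) + U)/4 = -((U + j) + U)/4 = -(j + 2*U)/4 = -U/2 - j/4)
K(C) = 3/4 - C**2/2 + C/16 (K(C) = -((C**2 + C*C) + (-1/2*6 - C/4))/4 = -((C**2 + C**2) + (-3 - C/4))/4 = -(2*C**2 + (-3 - C/4))/4 = -(-3 + 2*C**2 - C/4)/4 = 3/4 - C**2/2 + C/16)
(K(r(-5, -6)) + 2946) + 1221 = ((3/4 - 1/2*(-5)**2 + (1/16)*(-5)) + 2946) + 1221 = ((3/4 - 1/2*25 - 5/16) + 2946) + 1221 = ((3/4 - 25/2 - 5/16) + 2946) + 1221 = (-193/16 + 2946) + 1221 = 46943/16 + 1221 = 66479/16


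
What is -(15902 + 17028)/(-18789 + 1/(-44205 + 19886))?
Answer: 400412335/228464846 ≈ 1.7526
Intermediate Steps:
-(15902 + 17028)/(-18789 + 1/(-44205 + 19886)) = -32930/(-18789 + 1/(-24319)) = -32930/(-18789 - 1/24319) = -32930/(-456929692/24319) = -32930*(-24319)/456929692 = -1*(-400412335/228464846) = 400412335/228464846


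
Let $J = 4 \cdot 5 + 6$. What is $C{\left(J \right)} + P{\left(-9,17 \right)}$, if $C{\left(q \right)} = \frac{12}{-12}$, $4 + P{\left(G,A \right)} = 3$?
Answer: $-2$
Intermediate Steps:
$P{\left(G,A \right)} = -1$ ($P{\left(G,A \right)} = -4 + 3 = -1$)
$J = 26$ ($J = 20 + 6 = 26$)
$C{\left(q \right)} = -1$ ($C{\left(q \right)} = 12 \left(- \frac{1}{12}\right) = -1$)
$C{\left(J \right)} + P{\left(-9,17 \right)} = -1 - 1 = -2$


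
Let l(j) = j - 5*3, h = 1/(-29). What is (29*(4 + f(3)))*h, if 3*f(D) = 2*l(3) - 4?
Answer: 16/3 ≈ 5.3333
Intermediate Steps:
h = -1/29 ≈ -0.034483
l(j) = -15 + j (l(j) = j - 15 = -15 + j)
f(D) = -28/3 (f(D) = (2*(-15 + 3) - 4)/3 = (2*(-12) - 4)/3 = (-24 - 4)/3 = (⅓)*(-28) = -28/3)
(29*(4 + f(3)))*h = (29*(4 - 28/3))*(-1/29) = (29*(-16/3))*(-1/29) = -464/3*(-1/29) = 16/3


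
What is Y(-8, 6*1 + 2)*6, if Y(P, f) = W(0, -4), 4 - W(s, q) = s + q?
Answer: 48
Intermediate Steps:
W(s, q) = 4 - q - s (W(s, q) = 4 - (s + q) = 4 - (q + s) = 4 + (-q - s) = 4 - q - s)
Y(P, f) = 8 (Y(P, f) = 4 - 1*(-4) - 1*0 = 4 + 4 + 0 = 8)
Y(-8, 6*1 + 2)*6 = 8*6 = 48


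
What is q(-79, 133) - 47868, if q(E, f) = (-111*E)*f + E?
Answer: 1118330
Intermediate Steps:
q(E, f) = E - 111*E*f (q(E, f) = -111*E*f + E = E - 111*E*f)
q(-79, 133) - 47868 = -79*(1 - 111*133) - 47868 = -79*(1 - 14763) - 47868 = -79*(-14762) - 47868 = 1166198 - 47868 = 1118330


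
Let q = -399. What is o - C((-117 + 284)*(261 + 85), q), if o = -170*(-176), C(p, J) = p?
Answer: -27862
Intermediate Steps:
o = 29920
o - C((-117 + 284)*(261 + 85), q) = 29920 - (-117 + 284)*(261 + 85) = 29920 - 167*346 = 29920 - 1*57782 = 29920 - 57782 = -27862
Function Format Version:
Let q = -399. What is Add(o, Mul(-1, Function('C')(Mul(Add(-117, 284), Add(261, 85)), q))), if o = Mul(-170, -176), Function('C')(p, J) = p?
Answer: -27862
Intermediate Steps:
o = 29920
Add(o, Mul(-1, Function('C')(Mul(Add(-117, 284), Add(261, 85)), q))) = Add(29920, Mul(-1, Mul(Add(-117, 284), Add(261, 85)))) = Add(29920, Mul(-1, Mul(167, 346))) = Add(29920, Mul(-1, 57782)) = Add(29920, -57782) = -27862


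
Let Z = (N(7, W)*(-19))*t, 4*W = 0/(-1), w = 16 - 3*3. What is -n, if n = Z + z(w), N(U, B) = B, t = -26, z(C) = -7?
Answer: 7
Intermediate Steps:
w = 7 (w = 16 - 1*9 = 16 - 9 = 7)
W = 0 (W = (0/(-1))/4 = (0*(-1))/4 = (¼)*0 = 0)
Z = 0 (Z = (0*(-19))*(-26) = 0*(-26) = 0)
n = -7 (n = 0 - 7 = -7)
-n = -1*(-7) = 7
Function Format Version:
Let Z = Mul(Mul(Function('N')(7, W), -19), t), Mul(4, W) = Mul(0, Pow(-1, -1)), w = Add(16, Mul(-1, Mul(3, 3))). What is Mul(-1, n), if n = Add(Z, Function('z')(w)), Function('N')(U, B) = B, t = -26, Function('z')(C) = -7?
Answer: 7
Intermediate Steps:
w = 7 (w = Add(16, Mul(-1, 9)) = Add(16, -9) = 7)
W = 0 (W = Mul(Rational(1, 4), Mul(0, Pow(-1, -1))) = Mul(Rational(1, 4), Mul(0, -1)) = Mul(Rational(1, 4), 0) = 0)
Z = 0 (Z = Mul(Mul(0, -19), -26) = Mul(0, -26) = 0)
n = -7 (n = Add(0, -7) = -7)
Mul(-1, n) = Mul(-1, -7) = 7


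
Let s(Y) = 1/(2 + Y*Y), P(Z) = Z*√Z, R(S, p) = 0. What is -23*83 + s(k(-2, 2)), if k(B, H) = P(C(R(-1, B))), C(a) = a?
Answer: -3817/2 ≈ -1908.5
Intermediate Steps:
P(Z) = Z^(3/2)
k(B, H) = 0 (k(B, H) = 0^(3/2) = 0)
s(Y) = 1/(2 + Y²)
-23*83 + s(k(-2, 2)) = -23*83 + 1/(2 + 0²) = -1909 + 1/(2 + 0) = -1909 + 1/2 = -1909 + ½ = -3817/2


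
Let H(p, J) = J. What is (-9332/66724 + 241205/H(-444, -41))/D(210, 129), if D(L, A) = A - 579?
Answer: 670606043/51294075 ≈ 13.074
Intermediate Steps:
D(L, A) = -579 + A
(-9332/66724 + 241205/H(-444, -41))/D(210, 129) = (-9332/66724 + 241205/(-41))/(-579 + 129) = (-9332*1/66724 + 241205*(-1/41))/(-450) = (-2333/16681 - 241205/41)*(-1/450) = -4023636258/683921*(-1/450) = 670606043/51294075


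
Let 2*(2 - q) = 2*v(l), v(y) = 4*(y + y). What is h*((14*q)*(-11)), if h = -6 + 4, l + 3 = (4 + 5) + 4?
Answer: -24024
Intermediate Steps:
l = 10 (l = -3 + ((4 + 5) + 4) = -3 + (9 + 4) = -3 + 13 = 10)
v(y) = 8*y (v(y) = 4*(2*y) = 8*y)
q = -78 (q = 2 - 8*10 = 2 - 80 = -78)
h = -2
h*((14*q)*(-11)) = -2*14*(-78)*(-11) = -(-2184)*(-11) = -2*12012 = -24024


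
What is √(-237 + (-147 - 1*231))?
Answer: I*√615 ≈ 24.799*I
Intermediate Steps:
√(-237 + (-147 - 1*231)) = √(-237 + (-147 - 231)) = √(-237 - 378) = √(-615) = I*√615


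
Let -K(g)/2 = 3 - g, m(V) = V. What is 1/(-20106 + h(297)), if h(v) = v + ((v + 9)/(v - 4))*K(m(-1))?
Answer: -293/5806485 ≈ -5.0461e-5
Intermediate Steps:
K(g) = -6 + 2*g (K(g) = -2*(3 - g) = -6 + 2*g)
h(v) = v - 8*(9 + v)/(-4 + v) (h(v) = v + ((v + 9)/(v - 4))*(-6 + 2*(-1)) = v + ((9 + v)/(-4 + v))*(-6 - 2) = v + ((9 + v)/(-4 + v))*(-8) = v - 8*(9 + v)/(-4 + v))
1/(-20106 + h(297)) = 1/(-20106 + (-72 + 297² - 12*297)/(-4 + 297)) = 1/(-20106 + (-72 + 88209 - 3564)/293) = 1/(-20106 + (1/293)*84573) = 1/(-20106 + 84573/293) = 1/(-5806485/293) = -293/5806485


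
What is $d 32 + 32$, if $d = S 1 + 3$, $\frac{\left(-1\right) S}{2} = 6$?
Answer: $-256$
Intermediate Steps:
$S = -12$ ($S = \left(-2\right) 6 = -12$)
$d = -9$ ($d = \left(-12\right) 1 + 3 = -12 + 3 = -9$)
$d 32 + 32 = \left(-9\right) 32 + 32 = -288 + 32 = -256$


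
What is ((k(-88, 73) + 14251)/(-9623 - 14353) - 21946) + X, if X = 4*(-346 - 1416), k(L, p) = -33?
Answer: -347587181/11988 ≈ -28995.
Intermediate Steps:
X = -7048 (X = 4*(-1762) = -7048)
((k(-88, 73) + 14251)/(-9623 - 14353) - 21946) + X = ((-33 + 14251)/(-9623 - 14353) - 21946) - 7048 = (14218/(-23976) - 21946) - 7048 = (14218*(-1/23976) - 21946) - 7048 = (-7109/11988 - 21946) - 7048 = -263095757/11988 - 7048 = -347587181/11988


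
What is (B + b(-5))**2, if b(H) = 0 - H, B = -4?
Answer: 1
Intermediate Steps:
b(H) = -H
(B + b(-5))**2 = (-4 - 1*(-5))**2 = (-4 + 5)**2 = 1**2 = 1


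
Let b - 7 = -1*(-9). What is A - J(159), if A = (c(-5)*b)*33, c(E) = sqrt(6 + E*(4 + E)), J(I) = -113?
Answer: 113 + 528*sqrt(11) ≈ 1864.2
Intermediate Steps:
b = 16 (b = 7 - 1*(-9) = 7 + 9 = 16)
A = 528*sqrt(11) (A = (sqrt(6 + (-5)**2 + 4*(-5))*16)*33 = (sqrt(6 + 25 - 20)*16)*33 = (sqrt(11)*16)*33 = (16*sqrt(11))*33 = 528*sqrt(11) ≈ 1751.2)
A - J(159) = 528*sqrt(11) - 1*(-113) = 528*sqrt(11) + 113 = 113 + 528*sqrt(11)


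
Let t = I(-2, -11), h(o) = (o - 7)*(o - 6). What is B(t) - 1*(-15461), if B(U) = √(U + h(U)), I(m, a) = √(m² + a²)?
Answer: 15461 + √(167 - 60*√5) ≈ 15467.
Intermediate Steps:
I(m, a) = √(a² + m²)
h(o) = (-7 + o)*(-6 + o)
t = 5*√5 (t = √((-11)² + (-2)²) = √(121 + 4) = √125 = 5*√5 ≈ 11.180)
B(U) = √(42 + U² - 12*U) (B(U) = √(U + (42 + U² - 13*U)) = √(42 + U² - 12*U))
B(t) - 1*(-15461) = √(42 + (5*√5)² - 60*√5) - 1*(-15461) = √(42 + 125 - 60*√5) + 15461 = √(167 - 60*√5) + 15461 = 15461 + √(167 - 60*√5)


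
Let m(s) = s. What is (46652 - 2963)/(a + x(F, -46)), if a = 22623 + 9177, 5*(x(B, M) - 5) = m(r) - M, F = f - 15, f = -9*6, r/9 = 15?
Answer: 218445/159206 ≈ 1.3721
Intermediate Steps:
r = 135 (r = 9*15 = 135)
f = -54
F = -69 (F = -54 - 15 = -69)
x(B, M) = 32 - M/5 (x(B, M) = 5 + (135 - M)/5 = 5 + (27 - M/5) = 32 - M/5)
a = 31800
(46652 - 2963)/(a + x(F, -46)) = (46652 - 2963)/(31800 + (32 - ⅕*(-46))) = 43689/(31800 + (32 + 46/5)) = 43689/(31800 + 206/5) = 43689/(159206/5) = 43689*(5/159206) = 218445/159206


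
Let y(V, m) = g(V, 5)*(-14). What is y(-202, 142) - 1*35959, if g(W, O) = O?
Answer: -36029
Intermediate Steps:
y(V, m) = -70 (y(V, m) = 5*(-14) = -70)
y(-202, 142) - 1*35959 = -70 - 1*35959 = -70 - 35959 = -36029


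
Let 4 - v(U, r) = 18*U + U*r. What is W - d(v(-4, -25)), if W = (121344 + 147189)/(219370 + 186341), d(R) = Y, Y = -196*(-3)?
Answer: -26476615/45079 ≈ -587.34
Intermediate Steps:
v(U, r) = 4 - 18*U - U*r (v(U, r) = 4 - (18*U + U*r) = 4 + (-18*U - U*r) = 4 - 18*U - U*r)
Y = 588
d(R) = 588
W = 29837/45079 (W = 268533/405711 = 268533*(1/405711) = 29837/45079 ≈ 0.66188)
W - d(v(-4, -25)) = 29837/45079 - 1*588 = 29837/45079 - 588 = -26476615/45079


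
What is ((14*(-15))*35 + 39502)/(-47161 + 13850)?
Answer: -32152/33311 ≈ -0.96521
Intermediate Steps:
((14*(-15))*35 + 39502)/(-47161 + 13850) = (-210*35 + 39502)/(-33311) = (-7350 + 39502)*(-1/33311) = 32152*(-1/33311) = -32152/33311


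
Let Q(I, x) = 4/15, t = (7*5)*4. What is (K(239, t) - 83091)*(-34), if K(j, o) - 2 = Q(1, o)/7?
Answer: 296627594/105 ≈ 2.8250e+6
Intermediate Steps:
t = 140 (t = 35*4 = 140)
Q(I, x) = 4/15 (Q(I, x) = 4*(1/15) = 4/15)
K(j, o) = 214/105 (K(j, o) = 2 + (4/15)/7 = 2 + (4/15)*(⅐) = 2 + 4/105 = 214/105)
(K(239, t) - 83091)*(-34) = (214/105 - 83091)*(-34) = -8724341/105*(-34) = 296627594/105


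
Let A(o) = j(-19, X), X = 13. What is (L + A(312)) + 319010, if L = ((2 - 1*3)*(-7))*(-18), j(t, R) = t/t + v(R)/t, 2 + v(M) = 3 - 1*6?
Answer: 6058820/19 ≈ 3.1889e+5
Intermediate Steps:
v(M) = -5 (v(M) = -2 + (3 - 1*6) = -2 + (3 - 6) = -2 - 3 = -5)
j(t, R) = 1 - 5/t (j(t, R) = t/t - 5/t = 1 - 5/t)
L = -126 (L = ((2 - 3)*(-7))*(-18) = -1*(-7)*(-18) = 7*(-18) = -126)
A(o) = 24/19 (A(o) = (-5 - 19)/(-19) = -1/19*(-24) = 24/19)
(L + A(312)) + 319010 = (-126 + 24/19) + 319010 = -2370/19 + 319010 = 6058820/19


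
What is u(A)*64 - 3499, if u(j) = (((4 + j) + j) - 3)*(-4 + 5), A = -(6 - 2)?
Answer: -3947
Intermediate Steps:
A = -4 (A = -1*4 = -4)
u(j) = 1 + 2*j (u(j) = ((4 + 2*j) - 3)*1 = (1 + 2*j)*1 = 1 + 2*j)
u(A)*64 - 3499 = (1 + 2*(-4))*64 - 3499 = (1 - 8)*64 - 3499 = -7*64 - 3499 = -448 - 3499 = -3947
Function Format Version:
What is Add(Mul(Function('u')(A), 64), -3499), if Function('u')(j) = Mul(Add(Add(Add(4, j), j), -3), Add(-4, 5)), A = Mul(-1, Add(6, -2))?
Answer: -3947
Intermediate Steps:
A = -4 (A = Mul(-1, 4) = -4)
Function('u')(j) = Add(1, Mul(2, j)) (Function('u')(j) = Mul(Add(Add(4, Mul(2, j)), -3), 1) = Mul(Add(1, Mul(2, j)), 1) = Add(1, Mul(2, j)))
Add(Mul(Function('u')(A), 64), -3499) = Add(Mul(Add(1, Mul(2, -4)), 64), -3499) = Add(Mul(Add(1, -8), 64), -3499) = Add(Mul(-7, 64), -3499) = Add(-448, -3499) = -3947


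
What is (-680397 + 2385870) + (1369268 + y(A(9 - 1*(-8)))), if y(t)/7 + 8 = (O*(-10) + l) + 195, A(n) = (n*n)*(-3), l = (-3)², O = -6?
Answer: 3076533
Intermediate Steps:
l = 9
A(n) = -3*n² (A(n) = n²*(-3) = -3*n²)
y(t) = 1792 (y(t) = -56 + 7*((-6*(-10) + 9) + 195) = -56 + 7*((60 + 9) + 195) = -56 + 7*(69 + 195) = -56 + 7*264 = -56 + 1848 = 1792)
(-680397 + 2385870) + (1369268 + y(A(9 - 1*(-8)))) = (-680397 + 2385870) + (1369268 + 1792) = 1705473 + 1371060 = 3076533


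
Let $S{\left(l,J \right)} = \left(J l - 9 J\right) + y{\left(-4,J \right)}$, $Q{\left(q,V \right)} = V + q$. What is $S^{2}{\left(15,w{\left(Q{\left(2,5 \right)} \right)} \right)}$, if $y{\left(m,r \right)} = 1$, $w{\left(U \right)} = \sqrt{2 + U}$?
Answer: $361$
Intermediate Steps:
$S{\left(l,J \right)} = 1 - 9 J + J l$ ($S{\left(l,J \right)} = \left(J l - 9 J\right) + 1 = \left(- 9 J + J l\right) + 1 = 1 - 9 J + J l$)
$S^{2}{\left(15,w{\left(Q{\left(2,5 \right)} \right)} \right)} = \left(1 - 9 \sqrt{2 + \left(5 + 2\right)} + \sqrt{2 + \left(5 + 2\right)} 15\right)^{2} = \left(1 - 9 \sqrt{2 + 7} + \sqrt{2 + 7} \cdot 15\right)^{2} = \left(1 - 9 \sqrt{9} + \sqrt{9} \cdot 15\right)^{2} = \left(1 - 27 + 3 \cdot 15\right)^{2} = \left(1 - 27 + 45\right)^{2} = 19^{2} = 361$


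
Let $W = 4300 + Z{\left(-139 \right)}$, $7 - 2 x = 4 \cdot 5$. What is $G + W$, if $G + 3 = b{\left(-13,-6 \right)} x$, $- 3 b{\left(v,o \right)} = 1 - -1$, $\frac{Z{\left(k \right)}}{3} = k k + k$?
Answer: $\frac{185542}{3} \approx 61847.0$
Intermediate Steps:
$x = - \frac{13}{2}$ ($x = \frac{7}{2} - \frac{4 \cdot 5}{2} = \frac{7}{2} - 10 = - \frac{13}{2} \approx -6.5$)
$Z{\left(k \right)} = 3 k + 3 k^{2}$ ($Z{\left(k \right)} = 3 \left(k k + k\right) = 3 \left(k^{2} + k\right) = 3 \left(k + k^{2}\right) = 3 k + 3 k^{2}$)
$b{\left(v,o \right)} = - \frac{2}{3}$ ($b{\left(v,o \right)} = - \frac{1 - -1}{3} = - \frac{1 + 1}{3} = \left(- \frac{1}{3}\right) 2 = - \frac{2}{3}$)
$W = 61846$ ($W = 4300 + 3 \left(-139\right) \left(1 - 139\right) = 4300 + 3 \left(-139\right) \left(-138\right) = 4300 + 57546 = 61846$)
$G = \frac{4}{3}$ ($G = -3 - - \frac{13}{3} = -3 + \frac{13}{3} = \frac{4}{3} \approx 1.3333$)
$G + W = \frac{4}{3} + 61846 = \frac{185542}{3}$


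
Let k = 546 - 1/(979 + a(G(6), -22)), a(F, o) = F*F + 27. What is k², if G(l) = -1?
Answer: 302303132041/1014049 ≈ 2.9812e+5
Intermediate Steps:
a(F, o) = 27 + F² (a(F, o) = F² + 27 = 27 + F²)
k = 549821/1007 (k = 546 - 1/(979 + (27 + (-1)²)) = 546 - 1/(979 + (27 + 1)) = 546 - 1/(979 + 28) = 546 - 1/1007 = 549821/1007 ≈ 546.00)
k² = (549821/1007)² = 302303132041/1014049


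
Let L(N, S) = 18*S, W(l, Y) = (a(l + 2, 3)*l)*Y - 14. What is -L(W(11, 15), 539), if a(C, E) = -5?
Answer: -9702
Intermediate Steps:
W(l, Y) = -14 - 5*Y*l (W(l, Y) = (-5*l)*Y - 14 = -5*Y*l - 14 = -14 - 5*Y*l)
-L(W(11, 15), 539) = -18*539 = -1*9702 = -9702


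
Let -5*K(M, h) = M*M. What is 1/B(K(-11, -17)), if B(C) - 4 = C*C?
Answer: 25/14741 ≈ 0.0016959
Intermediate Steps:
K(M, h) = -M**2/5 (K(M, h) = -M*M/5 = -M**2/5)
B(C) = 4 + C**2 (B(C) = 4 + C*C = 4 + C**2)
1/B(K(-11, -17)) = 1/(4 + (-1/5*(-11)**2)**2) = 1/(4 + (-1/5*121)**2) = 1/(4 + (-121/5)**2) = 1/(4 + 14641/25) = 1/(14741/25) = 25/14741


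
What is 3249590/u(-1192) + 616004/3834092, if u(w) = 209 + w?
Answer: -3114655372587/942228109 ≈ -3305.6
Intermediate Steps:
3249590/u(-1192) + 616004/3834092 = 3249590/(209 - 1192) + 616004/3834092 = 3249590/(-983) + 616004*(1/3834092) = 3249590*(-1/983) + 154001/958523 = -3249590/983 + 154001/958523 = -3114655372587/942228109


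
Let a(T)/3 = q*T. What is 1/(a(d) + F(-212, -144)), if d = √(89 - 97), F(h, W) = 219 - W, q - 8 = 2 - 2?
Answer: 121/45459 - 16*I*√2/45459 ≈ 0.0026617 - 0.00049775*I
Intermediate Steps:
q = 8 (q = 8 + (2 - 2) = 8 + 0 = 8)
d = 2*I*√2 (d = √(-8) = 2*I*√2 ≈ 2.8284*I)
a(T) = 24*T (a(T) = 3*(8*T) = 24*T)
1/(a(d) + F(-212, -144)) = 1/(24*(2*I*√2) + (219 - 1*(-144))) = 1/(48*I*√2 + (219 + 144)) = 1/(48*I*√2 + 363) = 1/(363 + 48*I*√2)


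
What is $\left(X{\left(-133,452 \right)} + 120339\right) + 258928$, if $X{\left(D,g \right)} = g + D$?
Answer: $379586$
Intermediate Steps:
$X{\left(D,g \right)} = D + g$
$\left(X{\left(-133,452 \right)} + 120339\right) + 258928 = \left(\left(-133 + 452\right) + 120339\right) + 258928 = \left(319 + 120339\right) + 258928 = 120658 + 258928 = 379586$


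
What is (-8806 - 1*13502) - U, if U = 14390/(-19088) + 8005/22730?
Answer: -483930151433/21693512 ≈ -22308.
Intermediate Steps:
U = -8714263/21693512 (U = 14390*(-1/19088) + 8005*(1/22730) = -7195/9544 + 1601/4546 = -8714263/21693512 ≈ -0.40170)
(-8806 - 1*13502) - U = (-8806 - 1*13502) - 1*(-8714263/21693512) = (-8806 - 13502) + 8714263/21693512 = -22308 + 8714263/21693512 = -483930151433/21693512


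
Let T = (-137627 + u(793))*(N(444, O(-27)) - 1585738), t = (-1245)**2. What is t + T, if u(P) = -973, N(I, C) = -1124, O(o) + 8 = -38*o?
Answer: 219940623225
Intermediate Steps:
O(o) = -8 - 38*o
t = 1550025
T = 219939073200 (T = (-137627 - 973)*(-1124 - 1585738) = -138600*(-1586862) = 219939073200)
t + T = 1550025 + 219939073200 = 219940623225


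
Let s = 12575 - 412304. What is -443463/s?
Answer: 147821/133243 ≈ 1.1094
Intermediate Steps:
s = -399729
-443463/s = -443463/(-399729) = -443463*(-1/399729) = 147821/133243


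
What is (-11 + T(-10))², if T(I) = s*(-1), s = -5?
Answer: 36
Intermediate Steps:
T(I) = 5 (T(I) = -5*(-1) = 5)
(-11 + T(-10))² = (-11 + 5)² = (-6)² = 36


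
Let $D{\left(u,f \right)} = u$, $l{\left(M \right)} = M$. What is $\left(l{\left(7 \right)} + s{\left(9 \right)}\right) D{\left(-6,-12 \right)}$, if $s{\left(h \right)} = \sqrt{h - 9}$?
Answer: $-42$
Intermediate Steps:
$s{\left(h \right)} = \sqrt{-9 + h}$
$\left(l{\left(7 \right)} + s{\left(9 \right)}\right) D{\left(-6,-12 \right)} = \left(7 + \sqrt{-9 + 9}\right) \left(-6\right) = \left(7 + \sqrt{0}\right) \left(-6\right) = \left(7 + 0\right) \left(-6\right) = 7 \left(-6\right) = -42$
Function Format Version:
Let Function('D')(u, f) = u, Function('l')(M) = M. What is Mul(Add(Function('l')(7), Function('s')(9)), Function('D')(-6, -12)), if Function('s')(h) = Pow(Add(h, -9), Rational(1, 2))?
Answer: -42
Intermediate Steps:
Function('s')(h) = Pow(Add(-9, h), Rational(1, 2))
Mul(Add(Function('l')(7), Function('s')(9)), Function('D')(-6, -12)) = Mul(Add(7, Pow(Add(-9, 9), Rational(1, 2))), -6) = Mul(Add(7, Pow(0, Rational(1, 2))), -6) = Mul(Add(7, 0), -6) = Mul(7, -6) = -42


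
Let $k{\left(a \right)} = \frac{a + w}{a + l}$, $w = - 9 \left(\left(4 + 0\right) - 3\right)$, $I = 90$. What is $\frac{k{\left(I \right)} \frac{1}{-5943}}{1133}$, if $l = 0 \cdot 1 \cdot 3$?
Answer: $- \frac{3}{22444730} \approx -1.3366 \cdot 10^{-7}$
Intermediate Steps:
$l = 0$ ($l = 0 \cdot 3 = 0$)
$w = -9$ ($w = - 9 \left(4 - 3\right) = \left(-9\right) 1 = -9$)
$k{\left(a \right)} = \frac{-9 + a}{a}$ ($k{\left(a \right)} = \frac{a - 9}{a + 0} = \frac{-9 + a}{a}$)
$\frac{k{\left(I \right)} \frac{1}{-5943}}{1133} = \frac{\frac{-9 + 90}{90} \frac{1}{-5943}}{1133} = \frac{1}{90} \cdot 81 \left(- \frac{1}{5943}\right) \frac{1}{1133} = \frac{9}{10} \left(- \frac{1}{5943}\right) \frac{1}{1133} = \left(- \frac{3}{19810}\right) \frac{1}{1133} = - \frac{3}{22444730}$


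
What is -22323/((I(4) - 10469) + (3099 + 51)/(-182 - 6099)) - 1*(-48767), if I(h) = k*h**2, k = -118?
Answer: 1261770407984/25872489 ≈ 48769.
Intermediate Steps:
I(h) = -118*h**2
-22323/((I(4) - 10469) + (3099 + 51)/(-182 - 6099)) - 1*(-48767) = -22323/((-118*4**2 - 10469) + (3099 + 51)/(-182 - 6099)) - 1*(-48767) = -22323/((-118*16 - 10469) + 3150/(-6281)) + 48767 = -22323/((-1888 - 10469) + 3150*(-1/6281)) + 48767 = -22323/(-12357 - 3150/6281) + 48767 = -22323/(-77617467/6281) + 48767 = -22323*(-6281/77617467) + 48767 = 46736921/25872489 + 48767 = 1261770407984/25872489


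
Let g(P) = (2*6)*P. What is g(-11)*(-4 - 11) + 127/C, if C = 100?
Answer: 198127/100 ≈ 1981.3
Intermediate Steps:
g(P) = 12*P
g(-11)*(-4 - 11) + 127/C = (12*(-11))*(-4 - 11) + 127/100 = -132*(-15) + 127*(1/100) = 1980 + 127/100 = 198127/100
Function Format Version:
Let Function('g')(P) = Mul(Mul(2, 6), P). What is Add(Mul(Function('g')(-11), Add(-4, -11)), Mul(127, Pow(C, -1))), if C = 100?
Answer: Rational(198127, 100) ≈ 1981.3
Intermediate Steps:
Function('g')(P) = Mul(12, P)
Add(Mul(Function('g')(-11), Add(-4, -11)), Mul(127, Pow(C, -1))) = Add(Mul(Mul(12, -11), Add(-4, -11)), Mul(127, Pow(100, -1))) = Add(Mul(-132, -15), Mul(127, Rational(1, 100))) = Add(1980, Rational(127, 100)) = Rational(198127, 100)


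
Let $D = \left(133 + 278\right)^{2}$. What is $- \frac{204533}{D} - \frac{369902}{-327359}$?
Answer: $- \frac{4471502605}{55297809639} \approx -0.080862$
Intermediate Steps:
$D = 168921$ ($D = 411^{2} = 168921$)
$- \frac{204533}{D} - \frac{369902}{-327359} = - \frac{204533}{168921} - \frac{369902}{-327359} = \left(-204533\right) \frac{1}{168921} - - \frac{369902}{327359} = - \frac{204533}{168921} + \frac{369902}{327359} = - \frac{4471502605}{55297809639}$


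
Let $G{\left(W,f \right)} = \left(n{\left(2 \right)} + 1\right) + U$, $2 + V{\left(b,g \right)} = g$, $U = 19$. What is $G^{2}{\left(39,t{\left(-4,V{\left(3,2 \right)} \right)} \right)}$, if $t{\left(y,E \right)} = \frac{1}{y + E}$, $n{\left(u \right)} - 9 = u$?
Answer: $961$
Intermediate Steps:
$V{\left(b,g \right)} = -2 + g$
$n{\left(u \right)} = 9 + u$
$t{\left(y,E \right)} = \frac{1}{E + y}$
$G{\left(W,f \right)} = 31$ ($G{\left(W,f \right)} = \left(\left(9 + 2\right) + 1\right) + 19 = \left(11 + 1\right) + 19 = 12 + 19 = 31$)
$G^{2}{\left(39,t{\left(-4,V{\left(3,2 \right)} \right)} \right)} = 31^{2} = 961$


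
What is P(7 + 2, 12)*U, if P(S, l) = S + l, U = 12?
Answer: 252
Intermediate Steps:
P(7 + 2, 12)*U = ((7 + 2) + 12)*12 = (9 + 12)*12 = 21*12 = 252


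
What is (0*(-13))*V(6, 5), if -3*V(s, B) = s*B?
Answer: 0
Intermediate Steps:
V(s, B) = -B*s/3 (V(s, B) = -s*B/3 = -B*s/3)
(0*(-13))*V(6, 5) = (0*(-13))*(-⅓*5*6) = 0*(-10) = 0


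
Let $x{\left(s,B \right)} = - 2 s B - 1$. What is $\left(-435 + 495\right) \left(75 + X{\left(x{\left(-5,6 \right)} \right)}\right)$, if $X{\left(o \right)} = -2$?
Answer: $4380$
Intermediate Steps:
$x{\left(s,B \right)} = -1 - 2 B s$ ($x{\left(s,B \right)} = - 2 B s - 1 = -1 - 2 B s$)
$\left(-435 + 495\right) \left(75 + X{\left(x{\left(-5,6 \right)} \right)}\right) = \left(-435 + 495\right) \left(75 - 2\right) = 60 \cdot 73 = 4380$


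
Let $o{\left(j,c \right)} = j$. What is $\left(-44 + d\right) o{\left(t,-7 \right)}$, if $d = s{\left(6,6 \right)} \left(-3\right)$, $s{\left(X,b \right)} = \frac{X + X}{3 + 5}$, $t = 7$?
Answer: $- \frac{679}{2} \approx -339.5$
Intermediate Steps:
$s{\left(X,b \right)} = \frac{X}{4}$ ($s{\left(X,b \right)} = \frac{2 X}{8} = 2 X \frac{1}{8} = \frac{X}{4}$)
$d = - \frac{9}{2}$ ($d = \frac{1}{4} \cdot 6 \left(-3\right) = \frac{3}{2} \left(-3\right) = - \frac{9}{2} \approx -4.5$)
$\left(-44 + d\right) o{\left(t,-7 \right)} = \left(-44 - \frac{9}{2}\right) 7 = \left(- \frac{97}{2}\right) 7 = - \frac{679}{2}$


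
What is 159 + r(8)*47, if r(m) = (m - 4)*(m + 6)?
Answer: 2791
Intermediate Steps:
r(m) = (-4 + m)*(6 + m)
159 + r(8)*47 = 159 + (-24 + 8² + 2*8)*47 = 159 + (-24 + 64 + 16)*47 = 159 + 56*47 = 159 + 2632 = 2791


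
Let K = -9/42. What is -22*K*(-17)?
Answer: -561/7 ≈ -80.143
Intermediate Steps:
K = -3/14 (K = -9*1/42 = -3/14 ≈ -0.21429)
-22*K*(-17) = -22*(-3/14)*(-17) = (33/7)*(-17) = -561/7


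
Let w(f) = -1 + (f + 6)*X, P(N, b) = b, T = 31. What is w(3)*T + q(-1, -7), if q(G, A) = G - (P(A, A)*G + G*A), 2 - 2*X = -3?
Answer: 1303/2 ≈ 651.50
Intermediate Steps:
X = 5/2 (X = 1 - 1/2*(-3) = 1 + 3/2 = 5/2 ≈ 2.5000)
w(f) = 14 + 5*f/2 (w(f) = -1 + (f + 6)*(5/2) = -1 + (6 + f)*(5/2) = -1 + (15 + 5*f/2) = 14 + 5*f/2)
q(G, A) = G - 2*A*G (q(G, A) = G - (A*G + G*A) = G - (A*G + A*G) = G - 2*A*G)
w(3)*T + q(-1, -7) = (14 + (5/2)*3)*31 - (1 - 2*(-7)) = (14 + 15/2)*31 - (1 + 14) = (43/2)*31 - 1*15 = 1333/2 - 15 = 1303/2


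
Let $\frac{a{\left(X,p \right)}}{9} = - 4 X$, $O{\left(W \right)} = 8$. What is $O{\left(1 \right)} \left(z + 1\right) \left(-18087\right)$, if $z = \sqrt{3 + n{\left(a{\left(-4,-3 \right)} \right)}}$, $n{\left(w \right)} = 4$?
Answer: $-144696 - 144696 \sqrt{7} \approx -5.2753 \cdot 10^{5}$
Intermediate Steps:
$a{\left(X,p \right)} = - 36 X$ ($a{\left(X,p \right)} = 9 \left(- 4 X\right) = - 36 X$)
$z = \sqrt{7}$ ($z = \sqrt{3 + 4} = \sqrt{7} \approx 2.6458$)
$O{\left(1 \right)} \left(z + 1\right) \left(-18087\right) = 8 \left(\sqrt{7} + 1\right) \left(-18087\right) = 8 \left(1 + \sqrt{7}\right) \left(-18087\right) = \left(8 + 8 \sqrt{7}\right) \left(-18087\right) = -144696 - 144696 \sqrt{7}$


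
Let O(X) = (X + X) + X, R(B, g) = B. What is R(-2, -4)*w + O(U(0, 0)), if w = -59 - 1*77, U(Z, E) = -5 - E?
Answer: 257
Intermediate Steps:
O(X) = 3*X (O(X) = 2*X + X = 3*X)
w = -136 (w = -59 - 77 = -136)
R(-2, -4)*w + O(U(0, 0)) = -2*(-136) + 3*(-5 - 1*0) = 272 + 3*(-5 + 0) = 272 + 3*(-5) = 272 - 15 = 257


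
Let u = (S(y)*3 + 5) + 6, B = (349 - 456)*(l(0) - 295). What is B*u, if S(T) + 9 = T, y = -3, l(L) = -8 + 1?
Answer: -807850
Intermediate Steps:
l(L) = -7
S(T) = -9 + T
B = 32314 (B = (349 - 456)*(-7 - 295) = -107*(-302) = 32314)
u = -25 (u = ((-9 - 3)*3 + 5) + 6 = (-12*3 + 5) + 6 = (-36 + 5) + 6 = -31 + 6 = -25)
B*u = 32314*(-25) = -807850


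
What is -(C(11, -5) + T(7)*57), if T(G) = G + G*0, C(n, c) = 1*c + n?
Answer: -405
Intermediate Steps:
C(n, c) = c + n
T(G) = G (T(G) = G + 0 = G)
-(C(11, -5) + T(7)*57) = -((-5 + 11) + 7*57) = -(6 + 399) = -1*405 = -405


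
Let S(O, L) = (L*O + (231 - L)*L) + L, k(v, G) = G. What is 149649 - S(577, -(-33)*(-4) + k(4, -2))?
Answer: 276011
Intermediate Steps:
S(O, L) = L + L*O + L*(231 - L) (S(O, L) = (L*O + L*(231 - L)) + L = L + L*O + L*(231 - L))
149649 - S(577, -(-33)*(-4) + k(4, -2)) = 149649 - (-(-33)*(-4) - 2)*(232 + 577 - (-(-33)*(-4) - 2)) = 149649 - (-11*12 - 2)*(232 + 577 - (-11*12 - 2)) = 149649 - (-132 - 2)*(232 + 577 - (-132 - 2)) = 149649 - (-134)*(232 + 577 - 1*(-134)) = 149649 - (-134)*(232 + 577 + 134) = 149649 - (-134)*943 = 149649 - 1*(-126362) = 149649 + 126362 = 276011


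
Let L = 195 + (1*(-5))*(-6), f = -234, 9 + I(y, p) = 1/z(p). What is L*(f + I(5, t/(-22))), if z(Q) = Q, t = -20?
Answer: -108855/2 ≈ -54428.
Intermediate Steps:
I(y, p) = -9 + 1/p
L = 225 (L = 195 - 5*(-6) = 195 + 30 = 225)
L*(f + I(5, t/(-22))) = 225*(-234 + (-9 + 1/(-20/(-22)))) = 225*(-234 + (-9 + 1/(-20*(-1/22)))) = 225*(-234 + (-9 + 1/(10/11))) = 225*(-234 + (-9 + 11/10)) = 225*(-234 - 79/10) = 225*(-2419/10) = -108855/2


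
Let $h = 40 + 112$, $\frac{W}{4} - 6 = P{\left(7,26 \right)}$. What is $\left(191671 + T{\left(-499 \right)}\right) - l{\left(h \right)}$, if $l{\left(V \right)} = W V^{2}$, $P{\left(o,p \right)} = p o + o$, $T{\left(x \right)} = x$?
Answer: $-17829948$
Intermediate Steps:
$P{\left(o,p \right)} = o + o p$ ($P{\left(o,p \right)} = o p + o = o + o p$)
$W = 780$ ($W = 24 + 4 \cdot 7 \left(1 + 26\right) = 24 + 4 \cdot 7 \cdot 27 = 24 + 4 \cdot 189 = 24 + 756 = 780$)
$h = 152$
$l{\left(V \right)} = 780 V^{2}$
$\left(191671 + T{\left(-499 \right)}\right) - l{\left(h \right)} = \left(191671 - 499\right) - 780 \cdot 152^{2} = 191172 - 780 \cdot 23104 = 191172 - 18021120 = -17829948$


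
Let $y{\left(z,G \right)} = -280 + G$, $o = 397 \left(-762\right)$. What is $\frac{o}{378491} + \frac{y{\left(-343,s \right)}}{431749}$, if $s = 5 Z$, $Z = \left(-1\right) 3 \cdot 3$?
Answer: $- \frac{130733126561}{163413110759} \approx -0.80002$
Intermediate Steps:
$Z = -9$ ($Z = \left(-3\right) 3 = -9$)
$o = -302514$
$s = -45$ ($s = 5 \left(-9\right) = -45$)
$\frac{o}{378491} + \frac{y{\left(-343,s \right)}}{431749} = - \frac{302514}{378491} + \frac{-280 - 45}{431749} = \left(-302514\right) \frac{1}{378491} - \frac{325}{431749} = - \frac{302514}{378491} - \frac{325}{431749} = - \frac{130733126561}{163413110759}$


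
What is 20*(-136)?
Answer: -2720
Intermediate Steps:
20*(-136) = -2720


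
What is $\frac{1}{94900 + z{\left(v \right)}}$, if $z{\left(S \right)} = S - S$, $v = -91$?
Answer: $\frac{1}{94900} \approx 1.0537 \cdot 10^{-5}$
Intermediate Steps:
$z{\left(S \right)} = 0$
$\frac{1}{94900 + z{\left(v \right)}} = \frac{1}{94900 + 0} = \frac{1}{94900}$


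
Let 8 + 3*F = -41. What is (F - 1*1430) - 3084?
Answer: -13591/3 ≈ -4530.3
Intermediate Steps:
F = -49/3 (F = -8/3 + (⅓)*(-41) = -8/3 - 41/3 = -49/3 ≈ -16.333)
(F - 1*1430) - 3084 = (-49/3 - 1*1430) - 3084 = (-49/3 - 1430) - 3084 = -4339/3 - 3084 = -13591/3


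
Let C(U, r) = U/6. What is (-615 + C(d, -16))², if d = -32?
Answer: 3463321/9 ≈ 3.8481e+5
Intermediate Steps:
C(U, r) = U/6 (C(U, r) = U*(⅙) = U/6)
(-615 + C(d, -16))² = (-615 + (⅙)*(-32))² = (-615 - 16/3)² = (-1861/3)² = 3463321/9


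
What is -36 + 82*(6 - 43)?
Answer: -3070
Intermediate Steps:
-36 + 82*(6 - 43) = -36 + 82*(-37) = -36 - 3034 = -3070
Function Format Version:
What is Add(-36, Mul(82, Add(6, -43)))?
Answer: -3070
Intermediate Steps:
Add(-36, Mul(82, Add(6, -43))) = Add(-36, Mul(82, -37)) = Add(-36, -3034) = -3070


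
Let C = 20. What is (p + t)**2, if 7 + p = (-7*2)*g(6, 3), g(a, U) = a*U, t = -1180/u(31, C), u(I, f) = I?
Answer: 84805681/961 ≈ 88247.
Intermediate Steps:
t = -1180/31 ≈ -38.065
g(a, U) = U*a
p = -259 (p = -7 + (-7*2)*(3*6) = -7 - 14*18 = -7 - 252 = -259)
(p + t)**2 = (-259 - 1180/31)**2 = (-9209/31)**2 = 84805681/961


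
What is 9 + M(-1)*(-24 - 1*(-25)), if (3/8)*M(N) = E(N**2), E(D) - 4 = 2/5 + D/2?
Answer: 331/15 ≈ 22.067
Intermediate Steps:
E(D) = 22/5 + D/2 (E(D) = 4 + (2/5 + D/2) = 22/5 + D/2)
M(N) = 176/15 + 4*N**2/3 (M(N) = 8*(22/5 + N**2/2)/3 = 176/15 + 4*N**2/3)
9 + M(-1)*(-24 - 1*(-25)) = 9 + (176/15 + (4/3)*(-1)**2)*(-24 - 1*(-25)) = 9 + (176/15 + (4/3)*1)*(-24 + 25) = 9 + (176/15 + 4/3)*1 = 9 + (196/15)*1 = 9 + 196/15 = 331/15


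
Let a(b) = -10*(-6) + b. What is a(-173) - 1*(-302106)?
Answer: 301993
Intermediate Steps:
a(b) = 60 + b
a(-173) - 1*(-302106) = (60 - 173) - 1*(-302106) = -113 + 302106 = 301993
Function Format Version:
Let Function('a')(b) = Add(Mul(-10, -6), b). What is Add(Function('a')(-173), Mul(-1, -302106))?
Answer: 301993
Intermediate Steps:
Function('a')(b) = Add(60, b)
Add(Function('a')(-173), Mul(-1, -302106)) = Add(Add(60, -173), Mul(-1, -302106)) = Add(-113, 302106) = 301993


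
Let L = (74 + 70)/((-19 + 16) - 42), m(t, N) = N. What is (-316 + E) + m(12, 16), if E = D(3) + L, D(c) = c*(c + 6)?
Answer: -1381/5 ≈ -276.20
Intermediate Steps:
D(c) = c*(6 + c)
L = -16/5 (L = 144/(-3 - 42) = 144/(-45) = 144*(-1/45) = -16/5 ≈ -3.2000)
E = 119/5 (E = 3*(6 + 3) - 16/5 = 3*9 - 16/5 = 27 - 16/5 = 119/5 ≈ 23.800)
(-316 + E) + m(12, 16) = (-316 + 119/5) + 16 = -1461/5 + 16 = -1381/5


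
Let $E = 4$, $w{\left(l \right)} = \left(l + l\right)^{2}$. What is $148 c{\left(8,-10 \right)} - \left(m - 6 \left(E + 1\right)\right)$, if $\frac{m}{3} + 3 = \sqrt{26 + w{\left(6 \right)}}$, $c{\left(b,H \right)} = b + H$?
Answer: $-257 - 3 \sqrt{170} \approx -296.12$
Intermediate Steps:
$c{\left(b,H \right)} = H + b$
$w{\left(l \right)} = 4 l^{2}$ ($w{\left(l \right)} = \left(2 l\right)^{2} = 4 l^{2}$)
$m = -9 + 3 \sqrt{170}$ ($m = -9 + 3 \sqrt{26 + 4 \cdot 6^{2}} = -9 + 3 \sqrt{26 + 4 \cdot 36} = -9 + 3 \sqrt{26 + 144} = -9 + 3 \sqrt{170} \approx 30.115$)
$148 c{\left(8,-10 \right)} - \left(m - 6 \left(E + 1\right)\right) = 148 \left(-10 + 8\right) - \left(-9 - 6 \left(4 + 1\right) + 3 \sqrt{170}\right) = 148 \left(-2\right) + \left(6 \cdot 5 + \left(9 - 3 \sqrt{170}\right)\right) = -296 + \left(30 + \left(9 - 3 \sqrt{170}\right)\right) = -296 + \left(39 - 3 \sqrt{170}\right) = -257 - 3 \sqrt{170}$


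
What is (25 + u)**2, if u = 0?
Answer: 625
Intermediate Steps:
(25 + u)**2 = (25 + 0)**2 = 25**2 = 625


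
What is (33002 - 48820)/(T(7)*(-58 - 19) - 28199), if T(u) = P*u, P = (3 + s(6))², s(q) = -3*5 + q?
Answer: 15818/47603 ≈ 0.33229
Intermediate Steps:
s(q) = -15 + q
P = 36 (P = (3 + (-15 + 6))² = (3 - 9)² = (-6)² = 36)
T(u) = 36*u
(33002 - 48820)/(T(7)*(-58 - 19) - 28199) = (33002 - 48820)/((36*7)*(-58 - 19) - 28199) = -15818/(252*(-77) - 28199) = -15818/(-19404 - 28199) = -15818/(-47603) = -15818*(-1/47603) = 15818/47603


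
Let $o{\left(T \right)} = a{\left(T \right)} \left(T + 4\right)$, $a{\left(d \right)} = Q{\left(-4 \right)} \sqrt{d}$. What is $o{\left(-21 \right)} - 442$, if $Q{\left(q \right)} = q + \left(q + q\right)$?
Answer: $-442 + 204 i \sqrt{21} \approx -442.0 + 934.85 i$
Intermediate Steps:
$Q{\left(q \right)} = 3 q$ ($Q{\left(q \right)} = q + 2 q = 3 q$)
$a{\left(d \right)} = - 12 \sqrt{d}$ ($a{\left(d \right)} = 3 \left(-4\right) \sqrt{d} = - 12 \sqrt{d}$)
$o{\left(T \right)} = - 12 \sqrt{T} \left(4 + T\right)$ ($o{\left(T \right)} = - 12 \sqrt{T} \left(T + 4\right) = - 12 \sqrt{T} \left(4 + T\right)$)
$o{\left(-21 \right)} - 442 = 12 \sqrt{-21} \left(-4 - -21\right) - 442 = 12 i \sqrt{21} \left(-4 + 21\right) - 442 = 12 i \sqrt{21} \cdot 17 - 442 = 204 i \sqrt{21} - 442 = -442 + 204 i \sqrt{21}$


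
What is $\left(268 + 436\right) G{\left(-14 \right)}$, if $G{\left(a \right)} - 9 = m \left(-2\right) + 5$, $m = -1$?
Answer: $11264$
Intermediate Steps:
$G{\left(a \right)} = 16$ ($G{\left(a \right)} = 9 + \left(\left(-1\right) \left(-2\right) + 5\right) = 9 + \left(2 + 5\right) = 9 + 7 = 16$)
$\left(268 + 436\right) G{\left(-14 \right)} = \left(268 + 436\right) 16 = 704 \cdot 16 = 11264$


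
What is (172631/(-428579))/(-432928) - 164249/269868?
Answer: -7618836279515995/12518086881532704 ≈ -0.60863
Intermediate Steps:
(172631/(-428579))/(-432928) - 164249/269868 = (172631*(-1/428579))*(-1/432928) - 164249*1/269868 = -172631/428579*(-1/432928) - 164249/269868 = 172631/185543849312 - 164249/269868 = -7618836279515995/12518086881532704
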